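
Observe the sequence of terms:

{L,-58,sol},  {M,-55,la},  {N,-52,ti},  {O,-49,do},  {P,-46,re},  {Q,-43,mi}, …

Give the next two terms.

{R,-40,fa}, {S,-37,sol}

Letter: letters move forward 1 place in the alphabet; L, M, N, O, P, Q → R → S.
Second component: -58, -55, -52, -49, -46, -43 → -40 → -37 (+3 each step).
Note: runs through the solfège scale do→ti, so sol, la, ti, do, re, mi → fa → sol.
So the next two terms are {R,-40,fa} and {S,-37,sol}.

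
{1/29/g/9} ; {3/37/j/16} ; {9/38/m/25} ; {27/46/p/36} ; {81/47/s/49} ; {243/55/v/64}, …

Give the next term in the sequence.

{729/56/y/81}

First part — ×3 each step: 1, 3, 9, 27, 81, 243 → 729.
Second part: alternating steps +8, +1, +8, +1, …, so 29, 37, 38, 46, 47, 55 → 56.
Letter goes g, j, m, p, s, v → y (letters move forward 3 places in the alphabet).
Fourth part: perfect squares: 3², 4², 5², …, so 9, 16, 25, 36, 49, 64 → 81.
So the next term is {729/56/y/81}.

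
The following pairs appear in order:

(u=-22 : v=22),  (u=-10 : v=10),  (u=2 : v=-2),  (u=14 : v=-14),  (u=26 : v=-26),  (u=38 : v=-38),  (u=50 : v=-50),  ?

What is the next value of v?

U — +12 each step: -22, -10, 2, 14, 26, 38, 50 → 62.
For the v, always the negative of the u: 22, 10, -2, -14, -26, -38, -50 → -62.

-62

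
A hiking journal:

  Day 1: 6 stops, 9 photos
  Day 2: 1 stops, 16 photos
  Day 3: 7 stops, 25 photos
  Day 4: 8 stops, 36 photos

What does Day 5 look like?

15 stops, 49 photos

Stops — each term is the sum of the two before it: 6, 1, 7, 8 → 15.
Photos goes 9, 16, 25, 36 → 49 (perfect squares: 3², 4², 5², …).
So the next row is 15 stops, 49 photos.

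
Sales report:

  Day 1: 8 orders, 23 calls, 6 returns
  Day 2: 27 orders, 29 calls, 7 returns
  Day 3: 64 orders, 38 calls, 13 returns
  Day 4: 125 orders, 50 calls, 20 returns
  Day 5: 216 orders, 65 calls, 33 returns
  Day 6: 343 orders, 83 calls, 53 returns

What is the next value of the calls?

104

Calls — differences are 6, 9, 12, … (increasing by 3 each time): 23, 29, 38, 50, 65, 83 → 104.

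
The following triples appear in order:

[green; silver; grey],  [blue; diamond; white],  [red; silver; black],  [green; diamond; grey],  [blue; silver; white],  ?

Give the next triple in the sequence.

[red; diamond; black]

For the colour, repeats green → blue → red: green, blue, red, green, blue → red.
Rank goes silver, diamond, silver, diamond, silver → diamond (alternates silver ↔ diamond).
For the shade, repeats grey → white → black: grey, white, black, grey, white → black.
Combining the parts gives [red; diamond; black].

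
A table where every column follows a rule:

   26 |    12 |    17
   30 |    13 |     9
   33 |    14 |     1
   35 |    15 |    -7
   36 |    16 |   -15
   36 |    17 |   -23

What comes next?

For the first component, differences are 4, 3, 2, … (decreasing by 1 each time): 26, 30, 33, 35, 36, 36 → 35.
Second component goes 12, 13, 14, 15, 16, 17 → 18 (+1 each step).
Third component: 17, 9, 1, -7, -15, -23 → -31 (−8 each step).
So the next row is 35  18  -31.

35  18  -31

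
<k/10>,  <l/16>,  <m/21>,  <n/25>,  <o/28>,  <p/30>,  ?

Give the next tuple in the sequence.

Letter — letters move forward 1 place in the alphabet: k, l, m, n, o, p → q.
Second component: 10, 16, 21, 25, 28, 30 → 31 (differences are 6, 5, 4, … (decreasing by 1 each time)).
Putting it together: <q/31>.

<q/31>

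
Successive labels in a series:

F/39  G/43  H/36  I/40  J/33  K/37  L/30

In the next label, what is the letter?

M

Letter: letters move forward 1 place in the alphabet, so F, G, H, I, J, K, L → M.
Second component: alternating steps +4, −7, +4, −7, …; 39, 43, 36, 40, 33, 37, 30 → 34.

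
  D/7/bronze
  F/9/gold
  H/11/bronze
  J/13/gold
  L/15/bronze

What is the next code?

Letter: D, F, H, J, L → N (letters move forward 2 places in the alphabet).
Second component: 7, 9, 11, 13, 15 → 17 (+2 each step).
Rank goes bronze, gold, bronze, gold, bronze → gold (alternates bronze ↔ gold).
Combining the parts gives N/17/gold.

N/17/gold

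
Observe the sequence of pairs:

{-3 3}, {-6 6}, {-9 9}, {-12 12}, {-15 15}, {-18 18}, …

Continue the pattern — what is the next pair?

First slot — −3 each step: -3, -6, -9, -12, -15, -18 → -21.
Second slot goes 3, 6, 9, 12, 15, 18 → 21 (always the negative of the first slot).
Combining the parts gives {-21 21}.

{-21 21}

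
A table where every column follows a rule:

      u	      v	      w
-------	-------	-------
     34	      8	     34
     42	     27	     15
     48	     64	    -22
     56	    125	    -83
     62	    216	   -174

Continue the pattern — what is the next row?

Column u: alternating steps +8, +6, +8, +6, …; 34, 42, 48, 56, 62 → 70.
For the column v, perfect cubes: 2³, 3³, 4³, …: 8, 27, 64, 125, 216 → 343.
For the column w, together with the column v always sums to 42: 34, 15, -22, -83, -174 → -301.
So the next row is 70  343  -301.

70  343  -301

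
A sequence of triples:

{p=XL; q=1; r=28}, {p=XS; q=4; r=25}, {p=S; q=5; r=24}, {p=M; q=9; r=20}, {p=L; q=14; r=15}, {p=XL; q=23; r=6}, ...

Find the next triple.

P goes XL, XS, S, M, L, XL → XS (repeats XL → XS → S → M → L).
Q — each term is the sum of the two before it: 1, 4, 5, 9, 14, 23 → 37.
R: 28, 25, 24, 20, 15, 6 → -8 (together with the q always sums to 29).
So the next triple is {p=XS; q=37; r=-8}.

{p=XS; q=37; r=-8}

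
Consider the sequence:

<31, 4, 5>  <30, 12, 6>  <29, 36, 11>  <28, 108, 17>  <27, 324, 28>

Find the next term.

First coordinate: −1 each step; 31, 30, 29, 28, 27 → 26.
Second coordinate: ×3 each step; 4, 12, 36, 108, 324 → 972.
Third coordinate: each term is the sum of the two before it; 5, 6, 11, 17, 28 → 45.
Combining the parts gives <26, 972, 45>.

<26, 972, 45>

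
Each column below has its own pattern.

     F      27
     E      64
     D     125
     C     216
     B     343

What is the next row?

A  512

Letter: letters move back 1 place in the alphabet; F, E, D, C, B → A.
For the second component, perfect cubes: 3³, 4³, 5³, …: 27, 64, 125, 216, 343 → 512.
So the next row is A  512.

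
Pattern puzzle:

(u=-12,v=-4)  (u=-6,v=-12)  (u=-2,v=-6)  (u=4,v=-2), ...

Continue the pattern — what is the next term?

U: alternating steps +6, +4, +6, +4, …; -12, -6, -2, 4 → 8.
V: always the previous value of the u; -4, -12, -6, -2 → 4.
Combining the parts gives (u=8,v=4).

(u=8,v=4)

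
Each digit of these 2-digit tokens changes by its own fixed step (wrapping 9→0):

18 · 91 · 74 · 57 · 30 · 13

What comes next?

96

First digit goes 1, 9, 7, 5, 3, 1 → 9 (−2 each step, mod 10).
Second digit: +3 each step, mod 10; 8, 1, 4, 7, 0, 3 → 6.
Putting it together: 96.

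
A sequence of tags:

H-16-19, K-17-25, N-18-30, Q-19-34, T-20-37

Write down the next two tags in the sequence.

W-21-39, Z-22-40

Letter: letters move forward 3 places in the alphabet; H, K, N, Q, T → W → Z.
For the second component, +1 each step: 16, 17, 18, 19, 20 → 21 → 22.
Third component: differences are 6, 5, 4, … (decreasing by 1 each time), so 19, 25, 30, 34, 37 → 39 → 40.
So the next two tags are W-21-39 and Z-22-40.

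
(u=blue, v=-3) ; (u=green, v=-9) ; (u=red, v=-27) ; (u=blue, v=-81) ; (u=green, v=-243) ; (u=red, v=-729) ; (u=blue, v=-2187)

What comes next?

U goes blue, green, red, blue, green, red, blue → green (repeats blue → green → red).
V: -3, -9, -27, -81, -243, -729, -2187 → -6561 (×3 each step).
Combining the parts gives (u=green, v=-6561).

(u=green, v=-6561)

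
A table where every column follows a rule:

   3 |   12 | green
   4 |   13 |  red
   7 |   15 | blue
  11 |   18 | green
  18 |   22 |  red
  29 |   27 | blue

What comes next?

47  33  green

First component goes 3, 4, 7, 11, 18, 29 → 47 (each term is the sum of the two before it).
Second component: 12, 13, 15, 18, 22, 27 → 33 (differences are 1, 2, 3, … (increasing by 1 each time)).
Colour: green, red, blue, green, red, blue → green (repeats green → red → blue).
Putting it together: 47  33  green.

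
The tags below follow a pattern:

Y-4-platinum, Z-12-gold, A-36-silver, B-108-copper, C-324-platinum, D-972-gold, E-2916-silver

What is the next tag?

Letter: Y, Z, A, B, C, D, E → F (letters move forward 1 place in the alphabet, wrapping Z→A).
Second component goes 4, 12, 36, 108, 324, 972, 2916 → 8748 (×3 each step).
Metal: repeats platinum → gold → silver → copper; platinum, gold, silver, copper, platinum, gold, silver → copper.
Combining the parts gives F-8748-copper.

F-8748-copper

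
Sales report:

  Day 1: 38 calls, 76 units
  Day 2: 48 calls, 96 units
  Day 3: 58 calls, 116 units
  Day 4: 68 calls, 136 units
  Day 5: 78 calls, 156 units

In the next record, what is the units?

Calls goes 38, 48, 58, 68, 78 → 88 (+10 each step).
Units — always 2 × the calls: 76, 96, 116, 136, 156 → 176.

176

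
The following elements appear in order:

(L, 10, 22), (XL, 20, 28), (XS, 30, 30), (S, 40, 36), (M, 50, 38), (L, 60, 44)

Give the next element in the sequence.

(XL, 70, 46)

Size — repeats L → XL → XS → S → M: L, XL, XS, S, M, L → XL.
Second coordinate: 10, 20, 30, 40, 50, 60 → 70 (+10 each step).
Third coordinate: alternating steps +6, +2, +6, +2, …, so 22, 28, 30, 36, 38, 44 → 46.
So the next element is (XL, 70, 46).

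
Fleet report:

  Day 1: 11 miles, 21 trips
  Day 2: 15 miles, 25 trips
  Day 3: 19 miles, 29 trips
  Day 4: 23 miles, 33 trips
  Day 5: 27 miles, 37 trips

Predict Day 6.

Miles goes 11, 15, 19, 23, 27 → 31 (+4 each step).
Trips: 21, 25, 29, 33, 37 → 41 (always 10 more than the miles).
So the next row is 31 miles, 41 trips.

31 miles, 41 trips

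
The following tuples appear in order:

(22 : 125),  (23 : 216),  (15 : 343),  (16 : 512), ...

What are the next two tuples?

First slot: 22, 23, 15, 16 → 8 → 9 (alternating steps +1, −8, +1, −8, …).
Second slot goes 125, 216, 343, 512 → 729 → 1000 (perfect cubes: 5³, 6³, 7³, …).
Putting the parts together: (8 : 729) and then (9 : 1000).

(8 : 729), (9 : 1000)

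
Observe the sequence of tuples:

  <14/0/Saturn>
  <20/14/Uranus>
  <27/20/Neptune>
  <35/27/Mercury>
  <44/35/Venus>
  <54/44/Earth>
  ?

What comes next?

First value: differences are 6, 7, 8, … (increasing by 1 each time), so 14, 20, 27, 35, 44, 54 → 65.
Second value: always the previous value of the first value; 0, 14, 20, 27, 35, 44 → 54.
Planet: runs through the planets Mercury→Neptune; Saturn, Uranus, Neptune, Mercury, Venus, Earth → Mars.
So the next tuple is <65/54/Mars>.

<65/54/Mars>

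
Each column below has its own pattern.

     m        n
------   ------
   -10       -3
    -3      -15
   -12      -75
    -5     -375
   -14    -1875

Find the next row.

-7  -9375

Column m: alternating steps +7, −9, +7, −9, …, so -10, -3, -12, -5, -14 → -7.
Column n: ×5 each step, so -3, -15, -75, -375, -1875 → -9375.
Combining the parts gives -7  -9375.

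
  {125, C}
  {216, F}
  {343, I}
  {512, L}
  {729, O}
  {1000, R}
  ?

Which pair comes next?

{1331, U}

First entry: perfect cubes: 5³, 6³, 7³, …; 125, 216, 343, 512, 729, 1000 → 1331.
Letter: C, F, I, L, O, R → U (letters move forward 3 places in the alphabet).
So the next pair is {1331, U}.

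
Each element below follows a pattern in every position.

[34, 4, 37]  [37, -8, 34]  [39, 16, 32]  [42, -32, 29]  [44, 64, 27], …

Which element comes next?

[47, -128, 24]

First slot: 34, 37, 39, 42, 44 → 47 (alternating steps +3, +2, +3, +2, …).
For the second slot, ×(-2) each step: 4, -8, 16, -32, 64 → -128.
For the third slot, together with the first slot always sums to 71: 37, 34, 32, 29, 27 → 24.
Combining the parts gives [47, -128, 24].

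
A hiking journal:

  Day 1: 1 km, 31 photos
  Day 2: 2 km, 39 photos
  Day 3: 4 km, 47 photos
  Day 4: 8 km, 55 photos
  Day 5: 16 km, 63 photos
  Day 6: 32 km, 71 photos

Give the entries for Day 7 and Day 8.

Km — ×2 each step: 1, 2, 4, 8, 16, 32 → 64 → 128.
Photos: +8 each step; 31, 39, 47, 55, 63, 71 → 79 → 87.
Putting the parts together: 64 km, 79 photos and then 128 km, 87 photos.

64 km, 79 photos; 128 km, 87 photos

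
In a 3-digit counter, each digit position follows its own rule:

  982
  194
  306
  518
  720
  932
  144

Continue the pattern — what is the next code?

For the first digit, +2 each step, mod 10: 9, 1, 3, 5, 7, 9, 1 → 3.
Second digit: +1 each step, mod 10; 8, 9, 0, 1, 2, 3, 4 → 5.
Third digit: +2 each step, mod 10; 2, 4, 6, 8, 0, 2, 4 → 6.
So the next code is 356.

356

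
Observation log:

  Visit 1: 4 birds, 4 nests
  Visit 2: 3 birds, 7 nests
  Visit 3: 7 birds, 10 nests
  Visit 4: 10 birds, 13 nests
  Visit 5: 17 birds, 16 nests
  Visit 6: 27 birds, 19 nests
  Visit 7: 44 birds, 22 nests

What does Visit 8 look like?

Birds goes 4, 3, 7, 10, 17, 27, 44 → 71 (each term is the sum of the two before it).
Nests: +3 each step; 4, 7, 10, 13, 16, 19, 22 → 25.
Combining the parts gives 71 birds, 25 nests.

71 birds, 25 nests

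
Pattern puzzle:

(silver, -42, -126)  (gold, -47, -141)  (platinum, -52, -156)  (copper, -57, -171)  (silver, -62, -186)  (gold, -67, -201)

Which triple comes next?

Metal: repeats silver → gold → platinum → copper, so silver, gold, platinum, copper, silver, gold → platinum.
Second part: -42, -47, -52, -57, -62, -67 → -72 (−5 each step).
Third part goes -126, -141, -156, -171, -186, -201 → -216 (always 3 × the second part).
Putting it together: (platinum, -72, -216).

(platinum, -72, -216)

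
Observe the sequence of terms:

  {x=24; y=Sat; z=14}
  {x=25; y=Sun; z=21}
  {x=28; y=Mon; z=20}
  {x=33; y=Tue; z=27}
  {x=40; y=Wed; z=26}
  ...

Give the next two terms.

{x=49; y=Thu; z=33}, {x=60; y=Fri; z=32}

For the x, differences are 1, 3, 5, … (increasing by 2 each time): 24, 25, 28, 33, 40 → 49 → 60.
Y: runs through the weekdays Mon→Sun; Sat, Sun, Mon, Tue, Wed → Thu → Fri.
For the z, alternating steps +7, −1, +7, −1, …: 14, 21, 20, 27, 26 → 33 → 32.
Putting the parts together: {x=49; y=Thu; z=33} and then {x=60; y=Fri; z=32}.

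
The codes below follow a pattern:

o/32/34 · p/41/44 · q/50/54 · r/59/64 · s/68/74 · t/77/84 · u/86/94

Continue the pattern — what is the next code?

v/95/104

Letter: o, p, q, r, s, t, u → v (letters move forward 1 place in the alphabet).
Second component: +9 each step; 32, 41, 50, 59, 68, 77, 86 → 95.
Third component: +10 each step, so 34, 44, 54, 64, 74, 84, 94 → 104.
Putting it together: v/95/104.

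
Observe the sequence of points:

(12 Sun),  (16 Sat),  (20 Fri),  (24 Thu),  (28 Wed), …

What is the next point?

(32 Tue)

First coordinate goes 12, 16, 20, 24, 28 → 32 (+4 each step).
Day: Sun, Sat, Fri, Thu, Wed → Tue (runs backward through the weekdays Mon→Sun).
So the next point is (32 Tue).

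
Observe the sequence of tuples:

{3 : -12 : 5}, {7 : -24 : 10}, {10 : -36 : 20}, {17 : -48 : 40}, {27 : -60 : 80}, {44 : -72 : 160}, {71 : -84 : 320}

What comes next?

{115 : -96 : 640}

First part: each term is the sum of the two before it, so 3, 7, 10, 17, 27, 44, 71 → 115.
Second part: -12, -24, -36, -48, -60, -72, -84 → -96 (−12 each step).
Third part: ×2 each step, so 5, 10, 20, 40, 80, 160, 320 → 640.
Combining the parts gives {115 : -96 : 640}.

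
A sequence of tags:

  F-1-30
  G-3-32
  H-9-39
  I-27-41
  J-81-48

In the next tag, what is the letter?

K

For the letter, letters move forward 1 place in the alphabet: F, G, H, I, J → K.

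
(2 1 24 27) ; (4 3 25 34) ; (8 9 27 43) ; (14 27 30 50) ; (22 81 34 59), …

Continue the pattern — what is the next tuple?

(32 243 39 66)

First coordinate: differences are 2, 4, 6, … (increasing by 2 each time); 2, 4, 8, 14, 22 → 32.
Second coordinate: ×3 each step, so 1, 3, 9, 27, 81 → 243.
Third coordinate: differences are 1, 2, 3, … (increasing by 1 each time); 24, 25, 27, 30, 34 → 39.
For the fourth coordinate, alternating steps +7, +9, +7, +9, …: 27, 34, 43, 50, 59 → 66.
Combining the parts gives (32 243 39 66).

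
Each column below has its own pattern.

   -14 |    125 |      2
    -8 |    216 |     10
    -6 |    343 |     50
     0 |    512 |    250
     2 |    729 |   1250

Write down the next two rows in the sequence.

First component: alternating steps +6, +2, +6, +2, …; -14, -8, -6, 0, 2 → 8 → 10.
Second component: perfect cubes: 5³, 6³, 7³, …, so 125, 216, 343, 512, 729 → 1000 → 1331.
Third component — ×5 each step: 2, 10, 50, 250, 1250 → 6250 → 31250.
So the next two rows are 8  1000  6250 and 10  1331  31250.

8  1000  6250; 10  1331  31250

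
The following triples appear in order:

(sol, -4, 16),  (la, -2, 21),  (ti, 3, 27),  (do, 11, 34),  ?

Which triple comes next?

(re, 22, 42)

Note goes sol, la, ti, do → re (runs through the solfège scale do→ti).
Second slot goes -4, -2, 3, 11 → 22 (differences are 2, 5, 8, … (increasing by 3 each time)).
Third slot goes 16, 21, 27, 34 → 42 (differences are 5, 6, 7, … (increasing by 1 each time)).
So the next triple is (re, 22, 42).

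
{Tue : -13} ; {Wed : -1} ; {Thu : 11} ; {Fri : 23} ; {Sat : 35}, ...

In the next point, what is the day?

Sun

For the day, runs through the weekdays Mon→Sun: Tue, Wed, Thu, Fri, Sat → Sun.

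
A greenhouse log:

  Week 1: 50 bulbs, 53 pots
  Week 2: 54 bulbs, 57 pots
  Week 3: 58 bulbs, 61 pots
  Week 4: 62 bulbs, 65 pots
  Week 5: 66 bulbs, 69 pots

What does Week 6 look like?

70 bulbs, 73 pots

Bulbs: +4 each step, so 50, 54, 58, 62, 66 → 70.
For the pots, always 3 more than the bulbs: 53, 57, 61, 65, 69 → 73.
Putting it together: 70 bulbs, 73 pots.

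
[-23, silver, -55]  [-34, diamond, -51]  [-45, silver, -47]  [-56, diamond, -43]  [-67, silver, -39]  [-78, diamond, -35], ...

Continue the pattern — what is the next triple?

First coordinate — −11 each step: -23, -34, -45, -56, -67, -78 → -89.
Rank: alternates silver ↔ diamond; silver, diamond, silver, diamond, silver, diamond → silver.
For the third coordinate, +4 each step: -55, -51, -47, -43, -39, -35 → -31.
So the next triple is [-89, silver, -31].

[-89, silver, -31]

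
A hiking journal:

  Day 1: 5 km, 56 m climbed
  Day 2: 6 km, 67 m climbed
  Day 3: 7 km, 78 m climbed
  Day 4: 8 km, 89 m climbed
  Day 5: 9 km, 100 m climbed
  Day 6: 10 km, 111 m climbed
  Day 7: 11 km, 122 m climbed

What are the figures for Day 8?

12 km, 133 m climbed

Km — +1 each step: 5, 6, 7, 8, 9, 10, 11 → 12.
For the m climbed, +11 each step: 56, 67, 78, 89, 100, 111, 122 → 133.
So the next row is 12 km, 133 m climbed.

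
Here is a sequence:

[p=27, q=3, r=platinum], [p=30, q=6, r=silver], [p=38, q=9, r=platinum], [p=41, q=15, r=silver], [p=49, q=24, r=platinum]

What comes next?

P — alternating steps +3, +8, +3, +8, …: 27, 30, 38, 41, 49 → 52.
Q: each term is the sum of the two before it; 3, 6, 9, 15, 24 → 39.
R: alternates platinum ↔ silver; platinum, silver, platinum, silver, platinum → silver.
So the next element is [p=52, q=39, r=silver].

[p=52, q=39, r=silver]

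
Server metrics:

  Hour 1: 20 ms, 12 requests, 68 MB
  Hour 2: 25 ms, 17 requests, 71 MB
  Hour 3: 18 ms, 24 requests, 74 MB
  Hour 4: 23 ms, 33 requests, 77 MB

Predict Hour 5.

Ms — alternating steps +5, −7, +5, −7, …: 20, 25, 18, 23 → 16.
Requests — differences are 5, 7, 9, … (increasing by 2 each time): 12, 17, 24, 33 → 44.
For the MB, +3 each step: 68, 71, 74, 77 → 80.
Combining the parts gives 16 ms, 44 requests, 80 MB.

16 ms, 44 requests, 80 MB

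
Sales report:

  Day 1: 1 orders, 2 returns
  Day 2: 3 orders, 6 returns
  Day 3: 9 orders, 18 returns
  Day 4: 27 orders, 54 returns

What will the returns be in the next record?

Returns — ×3 each step: 2, 6, 18, 54 → 162.

162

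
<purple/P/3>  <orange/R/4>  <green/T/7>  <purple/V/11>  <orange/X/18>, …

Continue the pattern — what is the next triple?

<green/Z/29>

Colour: purple, orange, green, purple, orange → green (repeats purple → orange → green).
Letter — letters move forward 2 places in the alphabet: P, R, T, V, X → Z.
For the third slot, each term is the sum of the two before it: 3, 4, 7, 11, 18 → 29.
So the next triple is <green/Z/29>.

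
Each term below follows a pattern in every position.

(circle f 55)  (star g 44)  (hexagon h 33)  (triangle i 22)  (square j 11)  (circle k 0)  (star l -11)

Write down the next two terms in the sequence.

(hexagon m -22), (triangle n -33)

Shape: repeats circle → star → hexagon → triangle → square, so circle, star, hexagon, triangle, square, circle, star → hexagon → triangle.
Letter: letters move forward 1 place in the alphabet, so f, g, h, i, j, k, l → m → n.
Third slot — −11 each step: 55, 44, 33, 22, 11, 0, -11 → -22 → -33.
Putting the parts together: (hexagon m -22) and then (triangle n -33).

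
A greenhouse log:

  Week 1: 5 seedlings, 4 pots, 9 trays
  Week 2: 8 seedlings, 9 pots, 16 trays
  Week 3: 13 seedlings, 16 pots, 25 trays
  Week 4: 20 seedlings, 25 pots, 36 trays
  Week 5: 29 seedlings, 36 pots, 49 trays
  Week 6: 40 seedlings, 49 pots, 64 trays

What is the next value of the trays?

81

Seedlings goes 5, 8, 13, 20, 29, 40 → 53 (differences are 3, 5, 7, … (increasing by 2 each time)).
Pots: 4, 9, 16, 25, 36, 49 → 64 (perfect squares: 2², 3², 4², …).
Trays: perfect squares: 3², 4², 5², …, so 9, 16, 25, 36, 49, 64 → 81.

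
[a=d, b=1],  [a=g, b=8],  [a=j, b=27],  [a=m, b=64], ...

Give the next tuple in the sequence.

[a=p, b=125]

A — letters move forward 3 places in the alphabet: d, g, j, m → p.
B: perfect cubes: 1³, 2³, 3³, …, so 1, 8, 27, 64 → 125.
Putting it together: [a=p, b=125].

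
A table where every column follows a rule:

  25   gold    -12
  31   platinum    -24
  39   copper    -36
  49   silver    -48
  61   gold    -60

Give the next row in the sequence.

75  platinum  -72

First component goes 25, 31, 39, 49, 61 → 75 (differences are 6, 8, 10, … (increasing by 2 each time)).
Metal: repeats gold → platinum → copper → silver, so gold, platinum, copper, silver, gold → platinum.
Third component: −12 each step, so -12, -24, -36, -48, -60 → -72.
Combining the parts gives 75  platinum  -72.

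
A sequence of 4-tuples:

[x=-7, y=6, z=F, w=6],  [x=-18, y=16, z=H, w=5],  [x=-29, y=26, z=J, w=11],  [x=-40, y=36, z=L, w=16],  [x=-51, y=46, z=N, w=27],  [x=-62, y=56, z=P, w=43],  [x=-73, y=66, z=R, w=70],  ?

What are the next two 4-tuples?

[x=-84, y=76, z=T, w=113], [x=-95, y=86, z=V, w=183]

X: -7, -18, -29, -40, -51, -62, -73 → -84 → -95 (−11 each step).
Y: +10 each step; 6, 16, 26, 36, 46, 56, 66 → 76 → 86.
For the z, letters move forward 2 places in the alphabet: F, H, J, L, N, P, R → T → V.
W: 6, 5, 11, 16, 27, 43, 70 → 113 → 183 (each term is the sum of the two before it).
So the next two 4-tuples are [x=-84, y=76, z=T, w=113] and [x=-95, y=86, z=V, w=183].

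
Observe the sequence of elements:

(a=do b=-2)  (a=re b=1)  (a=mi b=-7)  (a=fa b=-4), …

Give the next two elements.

(a=sol b=-12), (a=la b=-9)

A: do, re, mi, fa → sol → la (runs through the solfège scale do→ti).
B: alternating steps +3, −8, +3, −8, …; -2, 1, -7, -4 → -12 → -9.
Putting the parts together: (a=sol b=-12) and then (a=la b=-9).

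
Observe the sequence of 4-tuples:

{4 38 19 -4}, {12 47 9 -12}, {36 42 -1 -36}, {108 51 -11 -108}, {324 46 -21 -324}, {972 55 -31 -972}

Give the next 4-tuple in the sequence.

First part — ×3 each step: 4, 12, 36, 108, 324, 972 → 2916.
Second part — alternating steps +9, −5, +9, −5, …: 38, 47, 42, 51, 46, 55 → 50.
Third part — −10 each step: 19, 9, -1, -11, -21, -31 → -41.
Fourth part: always the negative of the first part; -4, -12, -36, -108, -324, -972 → -2916.
Putting it together: {2916 50 -41 -2916}.

{2916 50 -41 -2916}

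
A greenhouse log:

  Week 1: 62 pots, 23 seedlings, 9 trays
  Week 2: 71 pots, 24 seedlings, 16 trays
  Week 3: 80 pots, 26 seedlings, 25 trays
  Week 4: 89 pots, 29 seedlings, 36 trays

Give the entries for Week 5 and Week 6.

98 pots, 33 seedlings, 49 trays; 107 pots, 38 seedlings, 64 trays

Pots: +9 each step; 62, 71, 80, 89 → 98 → 107.
Seedlings: differences are 1, 2, 3, … (increasing by 1 each time); 23, 24, 26, 29 → 33 → 38.
Trays: perfect squares: 3², 4², 5², …, so 9, 16, 25, 36 → 49 → 64.
Putting the parts together: 98 pots, 33 seedlings, 49 trays and then 107 pots, 38 seedlings, 64 trays.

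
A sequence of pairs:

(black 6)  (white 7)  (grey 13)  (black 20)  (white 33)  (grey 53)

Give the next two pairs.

For the shade, repeats black → white → grey: black, white, grey, black, white, grey → black → white.
Second slot — each term is the sum of the two before it: 6, 7, 13, 20, 33, 53 → 86 → 139.
Putting the parts together: (black 86) and then (white 139).

(black 86), (white 139)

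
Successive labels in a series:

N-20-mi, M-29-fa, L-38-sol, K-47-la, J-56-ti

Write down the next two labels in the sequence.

I-65-do, H-74-re

Letter: N, M, L, K, J → I → H (letters move back 1 place in the alphabet).
Second component: +9 each step, so 20, 29, 38, 47, 56 → 65 → 74.
Note — runs through the solfège scale do→ti: mi, fa, sol, la, ti → do → re.
Putting the parts together: I-65-do and then H-74-re.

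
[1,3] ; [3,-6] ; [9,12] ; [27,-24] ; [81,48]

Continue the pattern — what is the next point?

[243,-96]

First coordinate goes 1, 3, 9, 27, 81 → 243 (×3 each step).
Second coordinate: ×(-2) each step; 3, -6, 12, -24, 48 → -96.
So the next point is [243,-96].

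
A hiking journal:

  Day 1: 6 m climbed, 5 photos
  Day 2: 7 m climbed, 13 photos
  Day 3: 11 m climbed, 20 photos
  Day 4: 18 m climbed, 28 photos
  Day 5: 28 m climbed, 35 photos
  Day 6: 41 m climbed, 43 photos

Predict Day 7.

M climbed: 6, 7, 11, 18, 28, 41 → 57 (differences are 1, 4, 7, … (increasing by 3 each time)).
Photos goes 5, 13, 20, 28, 35, 43 → 50 (alternating steps +8, +7, +8, +7, …).
Combining the parts gives 57 m climbed, 50 photos.

57 m climbed, 50 photos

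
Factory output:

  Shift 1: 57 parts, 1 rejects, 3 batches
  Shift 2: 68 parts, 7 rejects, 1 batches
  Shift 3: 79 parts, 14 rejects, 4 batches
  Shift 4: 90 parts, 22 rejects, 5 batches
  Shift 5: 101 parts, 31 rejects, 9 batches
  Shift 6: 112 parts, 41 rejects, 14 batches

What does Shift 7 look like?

For the parts, +11 each step: 57, 68, 79, 90, 101, 112 → 123.
Rejects: differences are 6, 7, 8, … (increasing by 1 each time), so 1, 7, 14, 22, 31, 41 → 52.
Batches: each term is the sum of the two before it, so 3, 1, 4, 5, 9, 14 → 23.
So the next line is 123 parts, 52 rejects, 23 batches.

123 parts, 52 rejects, 23 batches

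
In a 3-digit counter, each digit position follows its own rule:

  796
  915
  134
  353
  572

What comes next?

First digit: +2 each step, mod 10; 7, 9, 1, 3, 5 → 7.
Second digit: +2 each step, mod 10; 9, 1, 3, 5, 7 → 9.
Third digit: −1 each step, mod 10, so 6, 5, 4, 3, 2 → 1.
So the next code is 791.

791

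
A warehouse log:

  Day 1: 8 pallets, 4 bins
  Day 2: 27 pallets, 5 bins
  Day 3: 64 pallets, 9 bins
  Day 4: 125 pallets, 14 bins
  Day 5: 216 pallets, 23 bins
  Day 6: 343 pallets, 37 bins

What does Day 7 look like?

512 pallets, 60 bins

Pallets: perfect cubes: 2³, 3³, 4³, …, so 8, 27, 64, 125, 216, 343 → 512.
Bins: each term is the sum of the two before it, so 4, 5, 9, 14, 23, 37 → 60.
Putting it together: 512 pallets, 60 bins.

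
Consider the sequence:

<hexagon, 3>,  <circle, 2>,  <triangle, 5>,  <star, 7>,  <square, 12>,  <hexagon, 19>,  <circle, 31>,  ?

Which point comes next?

<triangle, 50>

Shape: repeats hexagon → circle → triangle → star → square, so hexagon, circle, triangle, star, square, hexagon, circle → triangle.
Second component: each term is the sum of the two before it; 3, 2, 5, 7, 12, 19, 31 → 50.
So the next point is <triangle, 50>.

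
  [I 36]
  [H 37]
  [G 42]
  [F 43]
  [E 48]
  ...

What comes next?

For the letter, letters move back 1 place in the alphabet: I, H, G, F, E → D.
Second part: alternating steps +1, +5, +1, +5, …, so 36, 37, 42, 43, 48 → 49.
Combining the parts gives [D 49].

[D 49]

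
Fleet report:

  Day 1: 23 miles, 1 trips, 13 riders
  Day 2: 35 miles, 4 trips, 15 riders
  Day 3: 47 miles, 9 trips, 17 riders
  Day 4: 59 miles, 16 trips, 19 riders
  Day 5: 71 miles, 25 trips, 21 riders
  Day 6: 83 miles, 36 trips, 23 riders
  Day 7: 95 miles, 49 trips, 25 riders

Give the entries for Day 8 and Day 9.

Miles goes 23, 35, 47, 59, 71, 83, 95 → 107 → 119 (+12 each step).
Trips: differences are 3, 5, 7, … (increasing by 2 each time); 1, 4, 9, 16, 25, 36, 49 → 64 → 81.
Riders: 13, 15, 17, 19, 21, 23, 25 → 27 → 29 (+2 each step).
Putting the parts together: 107 miles, 64 trips, 27 riders and then 119 miles, 81 trips, 29 riders.

107 miles, 64 trips, 27 riders; 119 miles, 81 trips, 29 riders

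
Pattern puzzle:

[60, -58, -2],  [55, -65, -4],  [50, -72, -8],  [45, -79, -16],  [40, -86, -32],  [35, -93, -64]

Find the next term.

For the first entry, −5 each step: 60, 55, 50, 45, 40, 35 → 30.
Second entry — −7 each step: -58, -65, -72, -79, -86, -93 → -100.
Third entry: ×2 each step; -2, -4, -8, -16, -32, -64 → -128.
Combining the parts gives [30, -100, -128].

[30, -100, -128]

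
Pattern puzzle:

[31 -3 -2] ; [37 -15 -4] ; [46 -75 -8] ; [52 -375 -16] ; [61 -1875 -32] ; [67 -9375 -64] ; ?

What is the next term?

First entry goes 31, 37, 46, 52, 61, 67 → 76 (alternating steps +6, +9, +6, +9, …).
Second entry goes -3, -15, -75, -375, -1875, -9375 → -46875 (×5 each step).
Third entry: -2, -4, -8, -16, -32, -64 → -128 (×2 each step).
Combining the parts gives [76 -46875 -128].

[76 -46875 -128]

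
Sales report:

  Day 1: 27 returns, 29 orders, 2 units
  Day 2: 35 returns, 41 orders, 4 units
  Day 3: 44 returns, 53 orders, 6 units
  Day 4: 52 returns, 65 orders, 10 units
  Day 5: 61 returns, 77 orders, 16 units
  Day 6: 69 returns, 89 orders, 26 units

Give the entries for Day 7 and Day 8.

Returns: alternating steps +8, +9, +8, +9, …, so 27, 35, 44, 52, 61, 69 → 78 → 86.
Orders goes 29, 41, 53, 65, 77, 89 → 101 → 113 (+12 each step).
Units goes 2, 4, 6, 10, 16, 26 → 42 → 68 (each term is the sum of the two before it).
So the next two lines are 78 returns, 101 orders, 42 units and 86 returns, 113 orders, 68 units.

78 returns, 101 orders, 42 units; 86 returns, 113 orders, 68 units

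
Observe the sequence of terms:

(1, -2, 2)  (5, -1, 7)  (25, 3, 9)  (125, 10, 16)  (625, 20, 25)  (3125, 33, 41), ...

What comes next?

(15625, 49, 66)

First value — ×5 each step: 1, 5, 25, 125, 625, 3125 → 15625.
Second value: differences are 1, 4, 7, … (increasing by 3 each time), so -2, -1, 3, 10, 20, 33 → 49.
Third value: each term is the sum of the two before it; 2, 7, 9, 16, 25, 41 → 66.
Combining the parts gives (15625, 49, 66).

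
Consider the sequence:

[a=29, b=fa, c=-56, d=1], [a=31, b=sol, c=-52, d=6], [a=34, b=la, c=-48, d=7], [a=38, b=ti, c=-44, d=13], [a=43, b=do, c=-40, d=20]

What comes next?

A — differences are 2, 3, 4, … (increasing by 1 each time): 29, 31, 34, 38, 43 → 49.
B: runs through the solfège scale do→ti; fa, sol, la, ti, do → re.
C — +4 each step: -56, -52, -48, -44, -40 → -36.
D goes 1, 6, 7, 13, 20 → 33 (each term is the sum of the two before it).
Combining the parts gives [a=49, b=re, c=-36, d=33].

[a=49, b=re, c=-36, d=33]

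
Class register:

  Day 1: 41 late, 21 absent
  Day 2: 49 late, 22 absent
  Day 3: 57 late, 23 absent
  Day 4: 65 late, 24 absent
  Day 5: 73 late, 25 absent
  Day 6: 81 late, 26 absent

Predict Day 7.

Late: +8 each step, so 41, 49, 57, 65, 73, 81 → 89.
Absent: 21, 22, 23, 24, 25, 26 → 27 (+1 each step).
Putting it together: 89 late, 27 absent.

89 late, 27 absent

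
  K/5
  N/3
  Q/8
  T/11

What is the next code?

W/19

Letter goes K, N, Q, T → W (letters move forward 3 places in the alphabet).
Second component — each term is the sum of the two before it: 5, 3, 8, 11 → 19.
So the next code is W/19.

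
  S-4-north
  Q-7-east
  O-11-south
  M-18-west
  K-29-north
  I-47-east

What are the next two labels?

Letter: letters move back 2 places in the alphabet; S, Q, O, M, K, I → G → E.
Second component: 4, 7, 11, 18, 29, 47 → 76 → 123 (each term is the sum of the two before it).
Direction: repeats north → east → south → west, so north, east, south, west, north, east → south → west.
So the next two labels are G-76-south and E-123-west.

G-76-south then E-123-west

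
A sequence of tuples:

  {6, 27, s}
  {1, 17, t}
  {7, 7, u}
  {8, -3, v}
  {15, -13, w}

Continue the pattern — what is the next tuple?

{23, -23, x}

First value goes 6, 1, 7, 8, 15 → 23 (each term is the sum of the two before it).
Second value: 27, 17, 7, -3, -13 → -23 (−10 each step).
Letter goes s, t, u, v, w → x (letters move forward 1 place in the alphabet).
So the next tuple is {23, -23, x}.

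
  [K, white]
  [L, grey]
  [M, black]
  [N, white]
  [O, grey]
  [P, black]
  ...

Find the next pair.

[Q, white]

Letter — letters move forward 1 place in the alphabet: K, L, M, N, O, P → Q.
Shade: repeats white → grey → black, so white, grey, black, white, grey, black → white.
Combining the parts gives [Q, white].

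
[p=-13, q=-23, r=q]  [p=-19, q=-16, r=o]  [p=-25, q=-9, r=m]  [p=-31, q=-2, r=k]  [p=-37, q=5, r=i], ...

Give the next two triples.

For the p, −6 each step: -13, -19, -25, -31, -37 → -43 → -49.
Q — +7 each step: -23, -16, -9, -2, 5 → 12 → 19.
R: letters move back 2 places in the alphabet, so q, o, m, k, i → g → e.
So the next two triples are [p=-43, q=12, r=g] and [p=-49, q=19, r=e].

[p=-43, q=12, r=g], [p=-49, q=19, r=e]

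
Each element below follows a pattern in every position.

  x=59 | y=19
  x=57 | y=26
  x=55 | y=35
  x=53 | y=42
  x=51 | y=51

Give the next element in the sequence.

x=49 | y=58

X — −2 each step: 59, 57, 55, 53, 51 → 49.
Y: alternating steps +7, +9, +7, +9, …, so 19, 26, 35, 42, 51 → 58.
So the next element is x=49 | y=58.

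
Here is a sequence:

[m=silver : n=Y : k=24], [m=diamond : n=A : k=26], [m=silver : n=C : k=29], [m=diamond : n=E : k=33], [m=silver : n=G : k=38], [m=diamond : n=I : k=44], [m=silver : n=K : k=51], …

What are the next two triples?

[m=diamond : n=M : k=59], [m=silver : n=O : k=68]

M: alternates silver ↔ diamond; silver, diamond, silver, diamond, silver, diamond, silver → diamond → silver.
For the n, letters move forward 2 places in the alphabet, wrapping Z→A: Y, A, C, E, G, I, K → M → O.
K: 24, 26, 29, 33, 38, 44, 51 → 59 → 68 (differences are 2, 3, 4, … (increasing by 1 each time)).
So the next two triples are [m=diamond : n=M : k=59] and [m=silver : n=O : k=68].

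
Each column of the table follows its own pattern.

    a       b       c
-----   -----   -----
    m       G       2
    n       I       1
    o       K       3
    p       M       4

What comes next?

q  O  7

For the column a, letters move forward 1 place in the alphabet: m, n, o, p → q.
Column b: letters move forward 2 places in the alphabet, so G, I, K, M → O.
For the column c, each term is the sum of the two before it: 2, 1, 3, 4 → 7.
Combining the parts gives q  O  7.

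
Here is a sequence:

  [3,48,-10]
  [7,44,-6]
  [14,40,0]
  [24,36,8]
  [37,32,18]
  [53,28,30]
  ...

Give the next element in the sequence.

First component: differences are 4, 7, 10, … (increasing by 3 each time); 3, 7, 14, 24, 37, 53 → 72.
Second component: −4 each step, so 48, 44, 40, 36, 32, 28 → 24.
For the third component, differences are 4, 6, 8, … (increasing by 2 each time): -10, -6, 0, 8, 18, 30 → 44.
So the next element is [72,24,44].

[72,24,44]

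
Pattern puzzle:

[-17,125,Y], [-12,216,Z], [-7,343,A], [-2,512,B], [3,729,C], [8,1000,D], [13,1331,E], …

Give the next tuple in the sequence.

[18,1728,F]

For the first coordinate, +5 each step: -17, -12, -7, -2, 3, 8, 13 → 18.
Second coordinate: perfect cubes: 5³, 6³, 7³, …, so 125, 216, 343, 512, 729, 1000, 1331 → 1728.
Letter: letters move forward 1 place in the alphabet, wrapping Z→A, so Y, Z, A, B, C, D, E → F.
Putting it together: [18,1728,F].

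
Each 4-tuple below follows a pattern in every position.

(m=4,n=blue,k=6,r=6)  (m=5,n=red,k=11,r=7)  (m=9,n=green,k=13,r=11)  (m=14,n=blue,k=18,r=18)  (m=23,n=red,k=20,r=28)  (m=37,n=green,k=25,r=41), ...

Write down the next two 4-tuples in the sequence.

(m=60,n=blue,k=27,r=57), (m=97,n=red,k=32,r=76)

For the m, each term is the sum of the two before it: 4, 5, 9, 14, 23, 37 → 60 → 97.
N: repeats blue → red → green, so blue, red, green, blue, red, green → blue → red.
K — alternating steps +5, +2, +5, +2, …: 6, 11, 13, 18, 20, 25 → 27 → 32.
R — differences are 1, 4, 7, … (increasing by 3 each time): 6, 7, 11, 18, 28, 41 → 57 → 76.
Putting the parts together: (m=60,n=blue,k=27,r=57) and then (m=97,n=red,k=32,r=76).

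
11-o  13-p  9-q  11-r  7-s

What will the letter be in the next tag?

Letter: o, p, q, r, s → t (letters move forward 1 place in the alphabet).

t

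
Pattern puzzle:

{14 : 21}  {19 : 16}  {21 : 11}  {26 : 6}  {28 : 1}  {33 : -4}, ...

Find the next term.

First component goes 14, 19, 21, 26, 28, 33 → 35 (alternating steps +5, +2, +5, +2, …).
Second component: 21, 16, 11, 6, 1, -4 → -9 (−5 each step).
So the next term is {35 : -9}.

{35 : -9}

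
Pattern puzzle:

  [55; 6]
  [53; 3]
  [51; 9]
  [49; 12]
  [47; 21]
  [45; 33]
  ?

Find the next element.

First entry goes 55, 53, 51, 49, 47, 45 → 43 (−2 each step).
Second entry: each term is the sum of the two before it; 6, 3, 9, 12, 21, 33 → 54.
Putting it together: [43; 54].

[43; 54]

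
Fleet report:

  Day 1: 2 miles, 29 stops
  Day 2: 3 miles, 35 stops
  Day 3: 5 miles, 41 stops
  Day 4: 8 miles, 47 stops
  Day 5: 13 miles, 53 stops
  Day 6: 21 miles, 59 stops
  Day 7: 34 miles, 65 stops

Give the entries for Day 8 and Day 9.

55 miles, 71 stops; 89 miles, 77 stops

Miles goes 2, 3, 5, 8, 13, 21, 34 → 55 → 89 (each term is the sum of the two before it).
Stops: +6 each step; 29, 35, 41, 47, 53, 59, 65 → 71 → 77.
Putting the parts together: 55 miles, 71 stops and then 89 miles, 77 stops.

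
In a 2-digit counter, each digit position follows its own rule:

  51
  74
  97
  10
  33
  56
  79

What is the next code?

First digit goes 5, 7, 9, 1, 3, 5, 7 → 9 (+2 each step, mod 10).
Second digit: 1, 4, 7, 0, 3, 6, 9 → 2 (+3 each step, mod 10).
Putting it together: 92.

92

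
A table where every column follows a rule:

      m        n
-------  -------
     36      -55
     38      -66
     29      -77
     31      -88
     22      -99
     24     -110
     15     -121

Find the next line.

17  -132

Column m: alternating steps +2, −9, +2, −9, …, so 36, 38, 29, 31, 22, 24, 15 → 17.
Column n: −11 each step; -55, -66, -77, -88, -99, -110, -121 → -132.
So the next line is 17  -132.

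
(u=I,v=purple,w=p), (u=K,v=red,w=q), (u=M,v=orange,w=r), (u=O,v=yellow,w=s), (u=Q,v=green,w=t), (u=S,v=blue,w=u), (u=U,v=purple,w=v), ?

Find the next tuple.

(u=W,v=red,w=w)

U — letters move forward 2 places in the alphabet: I, K, M, O, Q, S, U → W.
For the v, repeats purple → red → orange → yellow → green → blue: purple, red, orange, yellow, green, blue, purple → red.
W: letters move forward 1 place in the alphabet, so p, q, r, s, t, u, v → w.
So the next tuple is (u=W,v=red,w=w).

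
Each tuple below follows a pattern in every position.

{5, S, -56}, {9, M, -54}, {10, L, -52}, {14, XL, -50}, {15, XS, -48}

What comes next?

{19, S, -46}

First entry: alternating steps +4, +1, +4, +1, …, so 5, 9, 10, 14, 15 → 19.
Size — runs through clothing sizes XS→XL: S, M, L, XL, XS → S.
For the third entry, +2 each step: -56, -54, -52, -50, -48 → -46.
So the next tuple is {19, S, -46}.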